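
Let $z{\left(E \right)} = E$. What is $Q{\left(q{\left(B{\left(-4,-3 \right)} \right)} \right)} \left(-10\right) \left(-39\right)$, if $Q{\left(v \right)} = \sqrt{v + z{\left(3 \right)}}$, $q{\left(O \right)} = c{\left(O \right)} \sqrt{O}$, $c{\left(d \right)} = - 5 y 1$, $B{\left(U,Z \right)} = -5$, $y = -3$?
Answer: $390 \sqrt{3 + 15 i \sqrt{5}} \approx 1670.1 + 1527.4 i$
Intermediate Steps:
$c{\left(d \right)} = 15$ ($c{\left(d \right)} = \left(-5\right) \left(-3\right) 1 = 15 \cdot 1 = 15$)
$q{\left(O \right)} = 15 \sqrt{O}$
$Q{\left(v \right)} = \sqrt{3 + v}$ ($Q{\left(v \right)} = \sqrt{v + 3} = \sqrt{3 + v}$)
$Q{\left(q{\left(B{\left(-4,-3 \right)} \right)} \right)} \left(-10\right) \left(-39\right) = \sqrt{3 + 15 \sqrt{-5}} \left(-10\right) \left(-39\right) = \sqrt{3 + 15 i \sqrt{5}} \left(-10\right) \left(-39\right) = - 10 \sqrt{3 + 15 i \sqrt{5}} \left(-39\right) = 390 \sqrt{3 + 15 i \sqrt{5}}$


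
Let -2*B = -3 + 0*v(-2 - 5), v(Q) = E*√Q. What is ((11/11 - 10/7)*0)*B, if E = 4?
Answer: 0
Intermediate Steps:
v(Q) = 4*√Q
B = 3/2 (B = -(-3 + 0*(4*√(-2 - 5)))/2 = -(-3 + 0*(4*√(-7)))/2 = -(-3 + 0*(4*(I*√7)))/2 = -(-3 + 0*(4*I*√7))/2 = -(-3 + 0)/2 = -½*(-3) = 3/2 ≈ 1.5000)
((11/11 - 10/7)*0)*B = ((11/11 - 10/7)*0)*(3/2) = ((11*(1/11) - 10*⅐)*0)*(3/2) = ((1 - 10/7)*0)*(3/2) = -3/7*0*(3/2) = 0*(3/2) = 0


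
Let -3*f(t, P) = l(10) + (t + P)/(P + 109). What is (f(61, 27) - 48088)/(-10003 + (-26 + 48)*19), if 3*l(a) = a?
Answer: 7357667/1466505 ≈ 5.0171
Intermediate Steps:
l(a) = a/3
f(t, P) = -10/9 - (P + t)/(3*(109 + P)) (f(t, P) = -((1/3)*10 + (t + P)/(P + 109))/3 = -(10/3 + (P + t)/(109 + P))/3 = -10/9 - (P + t)/(3*(109 + P)))
(f(61, 27) - 48088)/(-10003 + (-26 + 48)*19) = ((-1090 - 13*27 - 3*61)/(9*(109 + 27)) - 48088)/(-10003 + (-26 + 48)*19) = ((1/9)*(-1090 - 351 - 183)/136 - 48088)/(-10003 + 22*19) = ((1/9)*(1/136)*(-1624) - 48088)/(-10003 + 418) = (-203/153 - 48088)/(-9585) = -7357667/153*(-1/9585) = 7357667/1466505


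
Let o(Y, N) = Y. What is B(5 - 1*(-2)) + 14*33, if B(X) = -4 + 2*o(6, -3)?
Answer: 470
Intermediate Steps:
B(X) = 8 (B(X) = -4 + 2*6 = -4 + 12 = 8)
B(5 - 1*(-2)) + 14*33 = 8 + 14*33 = 8 + 462 = 470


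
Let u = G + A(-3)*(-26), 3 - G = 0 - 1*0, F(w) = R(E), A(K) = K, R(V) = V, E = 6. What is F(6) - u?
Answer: -75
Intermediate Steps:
F(w) = 6
G = 3 (G = 3 - (0 - 1*0) = 3 - (0 + 0) = 3 - 1*0 = 3 + 0 = 3)
u = 81 (u = 3 - 3*(-26) = 3 + 78 = 81)
F(6) - u = 6 - 1*81 = 6 - 81 = -75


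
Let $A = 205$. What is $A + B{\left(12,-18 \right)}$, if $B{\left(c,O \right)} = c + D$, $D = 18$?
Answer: $235$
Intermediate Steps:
$B{\left(c,O \right)} = 18 + c$ ($B{\left(c,O \right)} = c + 18 = 18 + c$)
$A + B{\left(12,-18 \right)} = 205 + \left(18 + 12\right) = 205 + 30 = 235$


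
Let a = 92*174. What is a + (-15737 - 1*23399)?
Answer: -23128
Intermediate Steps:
a = 16008
a + (-15737 - 1*23399) = 16008 + (-15737 - 1*23399) = 16008 + (-15737 - 23399) = 16008 - 39136 = -23128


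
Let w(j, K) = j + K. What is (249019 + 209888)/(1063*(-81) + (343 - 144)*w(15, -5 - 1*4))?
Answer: -1843/341 ≈ -5.4047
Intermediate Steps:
w(j, K) = K + j
(249019 + 209888)/(1063*(-81) + (343 - 144)*w(15, -5 - 1*4)) = (249019 + 209888)/(1063*(-81) + (343 - 144)*((-5 - 1*4) + 15)) = 458907/(-86103 + 199*((-5 - 4) + 15)) = 458907/(-86103 + 199*(-9 + 15)) = 458907/(-86103 + 199*6) = 458907/(-86103 + 1194) = 458907/(-84909) = 458907*(-1/84909) = -1843/341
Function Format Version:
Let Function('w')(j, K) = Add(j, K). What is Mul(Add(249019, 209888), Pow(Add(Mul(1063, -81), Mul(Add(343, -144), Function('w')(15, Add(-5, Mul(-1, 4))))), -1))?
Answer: Rational(-1843, 341) ≈ -5.4047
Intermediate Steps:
Function('w')(j, K) = Add(K, j)
Mul(Add(249019, 209888), Pow(Add(Mul(1063, -81), Mul(Add(343, -144), Function('w')(15, Add(-5, Mul(-1, 4))))), -1)) = Mul(Add(249019, 209888), Pow(Add(Mul(1063, -81), Mul(Add(343, -144), Add(Add(-5, Mul(-1, 4)), 15))), -1)) = Mul(458907, Pow(Add(-86103, Mul(199, Add(Add(-5, -4), 15))), -1)) = Mul(458907, Pow(Add(-86103, Mul(199, Add(-9, 15))), -1)) = Mul(458907, Pow(Add(-86103, Mul(199, 6)), -1)) = Mul(458907, Pow(Add(-86103, 1194), -1)) = Mul(458907, Pow(-84909, -1)) = Mul(458907, Rational(-1, 84909)) = Rational(-1843, 341)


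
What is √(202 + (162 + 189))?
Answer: √553 ≈ 23.516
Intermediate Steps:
√(202 + (162 + 189)) = √(202 + 351) = √553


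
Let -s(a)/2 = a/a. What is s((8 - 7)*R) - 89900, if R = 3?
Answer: -89902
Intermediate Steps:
s(a) = -2 (s(a) = -2*a/a = -2*1 = -2)
s((8 - 7)*R) - 89900 = -2 - 89900 = -89902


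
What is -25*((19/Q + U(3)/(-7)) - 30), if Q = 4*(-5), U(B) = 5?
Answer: 22165/28 ≈ 791.61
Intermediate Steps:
Q = -20
-25*((19/Q + U(3)/(-7)) - 30) = -25*((19/(-20) + 5/(-7)) - 30) = -25*((19*(-1/20) + 5*(-1/7)) - 30) = -25*((-19/20 - 5/7) - 30) = -25*(-233/140 - 30) = -25*(-4433/140) = 22165/28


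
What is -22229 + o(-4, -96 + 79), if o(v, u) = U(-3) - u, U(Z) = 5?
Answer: -22207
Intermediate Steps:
o(v, u) = 5 - u
-22229 + o(-4, -96 + 79) = -22229 + (5 - (-96 + 79)) = -22229 + (5 - 1*(-17)) = -22229 + (5 + 17) = -22229 + 22 = -22207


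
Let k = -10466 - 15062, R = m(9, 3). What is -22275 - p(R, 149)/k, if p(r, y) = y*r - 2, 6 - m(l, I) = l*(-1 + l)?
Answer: -142161509/6382 ≈ -22275.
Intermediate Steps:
m(l, I) = 6 - l*(-1 + l)
R = -66 (R = 6 + 9 - 1*9² = 6 + 9 - 1*81 = 6 + 9 - 81 = -66)
k = -25528
p(r, y) = -2 + r*y (p(r, y) = r*y - 2 = -2 + r*y)
-22275 - p(R, 149)/k = -22275 - (-2 - 66*149)/(-25528) = -22275 - (-2 - 9834)*(-1)/25528 = -22275 - (-9836)*(-1)/25528 = -22275 - 1*2459/6382 = -22275 - 2459/6382 = -142161509/6382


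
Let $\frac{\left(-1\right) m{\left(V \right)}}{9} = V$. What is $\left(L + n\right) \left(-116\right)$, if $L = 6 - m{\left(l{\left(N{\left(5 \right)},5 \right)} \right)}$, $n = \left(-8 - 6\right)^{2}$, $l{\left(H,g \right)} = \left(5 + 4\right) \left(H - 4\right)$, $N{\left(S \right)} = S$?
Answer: $-32828$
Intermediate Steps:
$l{\left(H,g \right)} = -36 + 9 H$ ($l{\left(H,g \right)} = 9 \left(-4 + H\right) = -36 + 9 H$)
$m{\left(V \right)} = - 9 V$
$n = 196$ ($n = \left(-14\right)^{2} = 196$)
$L = 87$ ($L = 6 - - 9 \left(-36 + 9 \cdot 5\right) = 6 - - 9 \left(-36 + 45\right) = 6 - \left(-9\right) 9 = 6 - -81 = 6 + 81 = 87$)
$\left(L + n\right) \left(-116\right) = \left(87 + 196\right) \left(-116\right) = 283 \left(-116\right) = -32828$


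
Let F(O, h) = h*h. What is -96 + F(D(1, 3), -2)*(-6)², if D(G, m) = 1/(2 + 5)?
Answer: 48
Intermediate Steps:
D(G, m) = ⅐ (D(G, m) = 1/7 = ⅐)
F(O, h) = h²
-96 + F(D(1, 3), -2)*(-6)² = -96 + (-2)²*(-6)² = -96 + 4*36 = -96 + 144 = 48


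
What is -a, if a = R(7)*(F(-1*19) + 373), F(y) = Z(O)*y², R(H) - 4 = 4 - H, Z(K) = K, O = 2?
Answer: -1095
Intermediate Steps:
R(H) = 8 - H (R(H) = 4 + (4 - H) = 8 - H)
F(y) = 2*y²
a = 1095 (a = (8 - 1*7)*(2*(-1*19)² + 373) = (8 - 7)*(2*(-19)² + 373) = 1*(2*361 + 373) = 1*(722 + 373) = 1*1095 = 1095)
-a = -1*1095 = -1095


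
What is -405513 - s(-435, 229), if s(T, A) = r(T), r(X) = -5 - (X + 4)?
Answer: -405939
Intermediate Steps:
r(X) = -9 - X (r(X) = -5 - (4 + X) = -5 + (-4 - X) = -9 - X)
s(T, A) = -9 - T
-405513 - s(-435, 229) = -405513 - (-9 - 1*(-435)) = -405513 - (-9 + 435) = -405513 - 1*426 = -405513 - 426 = -405939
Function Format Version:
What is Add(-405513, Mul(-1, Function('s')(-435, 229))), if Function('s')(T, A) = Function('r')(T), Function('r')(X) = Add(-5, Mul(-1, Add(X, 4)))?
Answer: -405939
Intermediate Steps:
Function('r')(X) = Add(-9, Mul(-1, X)) (Function('r')(X) = Add(-5, Mul(-1, Add(4, X))) = Add(-5, Add(-4, Mul(-1, X))) = Add(-9, Mul(-1, X)))
Function('s')(T, A) = Add(-9, Mul(-1, T))
Add(-405513, Mul(-1, Function('s')(-435, 229))) = Add(-405513, Mul(-1, Add(-9, Mul(-1, -435)))) = Add(-405513, Mul(-1, Add(-9, 435))) = Add(-405513, Mul(-1, 426)) = Add(-405513, -426) = -405939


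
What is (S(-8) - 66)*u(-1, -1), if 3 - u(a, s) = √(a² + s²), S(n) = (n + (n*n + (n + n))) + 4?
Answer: -66 + 22*√2 ≈ -34.887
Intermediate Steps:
S(n) = 4 + n² + 3*n (S(n) = (n + (n² + 2*n)) + 4 = (n² + 3*n) + 4 = 4 + n² + 3*n)
u(a, s) = 3 - √(a² + s²)
(S(-8) - 66)*u(-1, -1) = ((4 + (-8)² + 3*(-8)) - 66)*(3 - √((-1)² + (-1)²)) = ((4 + 64 - 24) - 66)*(3 - √(1 + 1)) = (44 - 66)*(3 - √2) = -22*(3 - √2) = -66 + 22*√2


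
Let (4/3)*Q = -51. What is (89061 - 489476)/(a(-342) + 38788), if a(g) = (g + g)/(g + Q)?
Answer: -67670135/6555476 ≈ -10.323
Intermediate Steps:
Q = -153/4 (Q = (3/4)*(-51) = -153/4 ≈ -38.250)
a(g) = 2*g/(-153/4 + g) (a(g) = (g + g)/(g - 153/4) = (2*g)/(-153/4 + g) = 2*g/(-153/4 + g))
(89061 - 489476)/(a(-342) + 38788) = (89061 - 489476)/(8*(-342)/(-153 + 4*(-342)) + 38788) = -400415/(8*(-342)/(-153 - 1368) + 38788) = -400415/(8*(-342)/(-1521) + 38788) = -400415/(8*(-342)*(-1/1521) + 38788) = -400415/(304/169 + 38788) = -400415/6555476/169 = -400415*169/6555476 = -67670135/6555476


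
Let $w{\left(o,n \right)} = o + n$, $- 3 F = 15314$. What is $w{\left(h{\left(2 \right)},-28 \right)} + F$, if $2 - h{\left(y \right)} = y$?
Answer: $- \frac{15398}{3} \approx -5132.7$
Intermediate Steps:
$F = - \frac{15314}{3}$ ($F = \left(- \frac{1}{3}\right) 15314 = - \frac{15314}{3} \approx -5104.7$)
$h{\left(y \right)} = 2 - y$
$w{\left(o,n \right)} = n + o$
$w{\left(h{\left(2 \right)},-28 \right)} + F = \left(-28 + \left(2 - 2\right)\right) - \frac{15314}{3} = \left(-28 + 0\right) - \frac{15314}{3} = -28 - \frac{15314}{3} = - \frac{15398}{3}$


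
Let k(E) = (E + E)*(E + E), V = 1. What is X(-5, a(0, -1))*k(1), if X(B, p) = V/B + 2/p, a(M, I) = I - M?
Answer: -44/5 ≈ -8.8000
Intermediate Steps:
k(E) = 4*E² (k(E) = (2*E)*(2*E) = 4*E²)
X(B, p) = 1/B + 2/p
X(-5, a(0, -1))*k(1) = (1/(-5) + 2/(-1 - 1*0))*(4*1²) = (-⅕ + 2/(-1 + 0))*(4*1) = (-⅕ + 2/(-1))*4 = (-⅕ + 2*(-1))*4 = (-⅕ - 2)*4 = -11/5*4 = -44/5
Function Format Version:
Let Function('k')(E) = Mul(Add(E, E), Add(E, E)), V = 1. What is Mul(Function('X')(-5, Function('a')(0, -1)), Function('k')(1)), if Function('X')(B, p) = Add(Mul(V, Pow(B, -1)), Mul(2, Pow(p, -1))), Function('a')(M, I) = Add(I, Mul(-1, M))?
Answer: Rational(-44, 5) ≈ -8.8000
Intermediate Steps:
Function('k')(E) = Mul(4, Pow(E, 2)) (Function('k')(E) = Mul(Mul(2, E), Mul(2, E)) = Mul(4, Pow(E, 2)))
Function('X')(B, p) = Add(Pow(B, -1), Mul(2, Pow(p, -1))) (Function('X')(B, p) = Add(Mul(1, Pow(B, -1)), Mul(2, Pow(p, -1))) = Add(Pow(B, -1), Mul(2, Pow(p, -1))))
Mul(Function('X')(-5, Function('a')(0, -1)), Function('k')(1)) = Mul(Add(Pow(-5, -1), Mul(2, Pow(Add(-1, Mul(-1, 0)), -1))), Mul(4, Pow(1, 2))) = Mul(Add(Rational(-1, 5), Mul(2, Pow(Add(-1, 0), -1))), Mul(4, 1)) = Mul(Add(Rational(-1, 5), Mul(2, Pow(-1, -1))), 4) = Mul(Add(Rational(-1, 5), Mul(2, -1)), 4) = Mul(Add(Rational(-1, 5), -2), 4) = Mul(Rational(-11, 5), 4) = Rational(-44, 5)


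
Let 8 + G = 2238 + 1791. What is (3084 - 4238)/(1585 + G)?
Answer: -577/2803 ≈ -0.20585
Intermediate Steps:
G = 4021 (G = -8 + (2238 + 1791) = -8 + 4029 = 4021)
(3084 - 4238)/(1585 + G) = (3084 - 4238)/(1585 + 4021) = -1154/5606 = -1154*1/5606 = -577/2803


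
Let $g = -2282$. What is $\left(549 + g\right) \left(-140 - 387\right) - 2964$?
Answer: $910327$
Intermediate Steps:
$\left(549 + g\right) \left(-140 - 387\right) - 2964 = \left(549 - 2282\right) \left(-140 - 387\right) - 2964 = \left(-1733\right) \left(-527\right) - 2964 = 913291 - 2964 = 910327$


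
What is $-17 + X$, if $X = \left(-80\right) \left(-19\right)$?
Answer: $1503$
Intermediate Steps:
$X = 1520$
$-17 + X = -17 + 1520 = 1503$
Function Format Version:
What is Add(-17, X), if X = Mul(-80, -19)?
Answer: 1503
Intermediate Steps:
X = 1520
Add(-17, X) = Add(-17, 1520) = 1503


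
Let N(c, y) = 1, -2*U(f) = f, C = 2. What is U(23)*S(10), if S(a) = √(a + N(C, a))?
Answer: -23*√11/2 ≈ -38.141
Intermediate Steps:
U(f) = -f/2
S(a) = √(1 + a) (S(a) = √(a + 1) = √(1 + a))
U(23)*S(10) = (-½*23)*√(1 + 10) = -23*√11/2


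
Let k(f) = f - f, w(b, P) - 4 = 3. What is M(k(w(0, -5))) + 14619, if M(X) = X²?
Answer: 14619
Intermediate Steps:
w(b, P) = 7 (w(b, P) = 4 + 3 = 7)
k(f) = 0
M(k(w(0, -5))) + 14619 = 0² + 14619 = 0 + 14619 = 14619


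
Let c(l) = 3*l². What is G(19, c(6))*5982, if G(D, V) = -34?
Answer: -203388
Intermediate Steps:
G(19, c(6))*5982 = -34*5982 = -203388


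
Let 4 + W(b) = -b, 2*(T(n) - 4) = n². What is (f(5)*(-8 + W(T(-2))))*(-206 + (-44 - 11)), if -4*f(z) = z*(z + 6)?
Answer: -129195/2 ≈ -64598.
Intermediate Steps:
f(z) = -z*(6 + z)/4 (f(z) = -z*(z + 6)/4 = -z*(6 + z)/4)
T(n) = 4 + n²/2
W(b) = -4 - b
(f(5)*(-8 + W(T(-2))))*(-206 + (-44 - 11)) = ((-¼*5*(6 + 5))*(-8 + (-4 - (4 + (½)*(-2)²))))*(-206 + (-44 - 11)) = ((-¼*5*11)*(-8 + (-4 - (4 + (½)*4))))*(-206 - 55) = -55*(-8 + (-4 - (4 + 2)))/4*(-261) = -55*(-8 + (-4 - 1*6))/4*(-261) = -55*(-8 + (-4 - 6))/4*(-261) = -55*(-8 - 10)/4*(-261) = -55/4*(-18)*(-261) = (495/2)*(-261) = -129195/2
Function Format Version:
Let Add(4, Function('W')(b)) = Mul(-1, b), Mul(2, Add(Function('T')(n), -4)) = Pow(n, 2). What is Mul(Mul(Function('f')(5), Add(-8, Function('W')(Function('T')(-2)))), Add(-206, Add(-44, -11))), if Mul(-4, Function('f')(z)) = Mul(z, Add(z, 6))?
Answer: Rational(-129195, 2) ≈ -64598.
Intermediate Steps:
Function('f')(z) = Mul(Rational(-1, 4), z, Add(6, z)) (Function('f')(z) = Mul(Rational(-1, 4), Mul(z, Add(z, 6))) = Mul(Rational(-1, 4), Mul(z, Add(6, z))) = Mul(Rational(-1, 4), z, Add(6, z)))
Function('T')(n) = Add(4, Mul(Rational(1, 2), Pow(n, 2)))
Function('W')(b) = Add(-4, Mul(-1, b))
Mul(Mul(Function('f')(5), Add(-8, Function('W')(Function('T')(-2)))), Add(-206, Add(-44, -11))) = Mul(Mul(Mul(Rational(-1, 4), 5, Add(6, 5)), Add(-8, Add(-4, Mul(-1, Add(4, Mul(Rational(1, 2), Pow(-2, 2))))))), Add(-206, Add(-44, -11))) = Mul(Mul(Mul(Rational(-1, 4), 5, 11), Add(-8, Add(-4, Mul(-1, Add(4, Mul(Rational(1, 2), 4)))))), Add(-206, -55)) = Mul(Mul(Rational(-55, 4), Add(-8, Add(-4, Mul(-1, Add(4, 2))))), -261) = Mul(Mul(Rational(-55, 4), Add(-8, Add(-4, Mul(-1, 6)))), -261) = Mul(Mul(Rational(-55, 4), Add(-8, Add(-4, -6))), -261) = Mul(Mul(Rational(-55, 4), Add(-8, -10)), -261) = Mul(Mul(Rational(-55, 4), -18), -261) = Mul(Rational(495, 2), -261) = Rational(-129195, 2)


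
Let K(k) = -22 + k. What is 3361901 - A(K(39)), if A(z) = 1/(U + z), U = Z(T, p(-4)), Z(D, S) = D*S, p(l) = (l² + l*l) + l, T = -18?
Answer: 1637245788/487 ≈ 3.3619e+6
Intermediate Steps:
p(l) = l + 2*l² (p(l) = (l² + l²) + l = 2*l² + l = l + 2*l²)
U = -504 (U = -(-72)*(1 + 2*(-4)) = -(-72)*(1 - 8) = -(-72)*(-7) = -18*28 = -504)
A(z) = 1/(-504 + z)
3361901 - A(K(39)) = 3361901 - 1/(-504 + (-22 + 39)) = 3361901 - 1/(-504 + 17) = 3361901 - 1/(-487) = 3361901 - 1*(-1/487) = 3361901 + 1/487 = 1637245788/487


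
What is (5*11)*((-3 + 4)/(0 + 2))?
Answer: 55/2 ≈ 27.500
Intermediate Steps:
(5*11)*((-3 + 4)/(0 + 2)) = 55*(1/2) = 55*(1*(½)) = 55*(½) = 55/2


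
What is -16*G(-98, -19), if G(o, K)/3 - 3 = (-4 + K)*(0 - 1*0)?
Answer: -144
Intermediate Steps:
G(o, K) = 9 (G(o, K) = 9 + 3*((-4 + K)*(0 - 1*0)) = 9 + 3*((-4 + K)*(0 + 0)) = 9 + 3*((-4 + K)*0) = 9 + 3*0 = 9 + 0 = 9)
-16*G(-98, -19) = -16*9 = -144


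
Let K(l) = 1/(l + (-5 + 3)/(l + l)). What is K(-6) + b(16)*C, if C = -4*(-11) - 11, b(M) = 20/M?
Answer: 5751/140 ≈ 41.079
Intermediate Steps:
C = 33 (C = 44 - 11 = 33)
K(l) = 1/(l - 1/l) (K(l) = 1/(l - 2*1/(2*l)) = 1/(l - 1/l))
K(-6) + b(16)*C = -6/(-1 + (-6)²) + (20/16)*33 = -6/(-1 + 36) + (20*(1/16))*33 = -6/35 + (5/4)*33 = -6*1/35 + 165/4 = -6/35 + 165/4 = 5751/140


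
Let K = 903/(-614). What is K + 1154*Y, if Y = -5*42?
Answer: -148797663/614 ≈ -2.4234e+5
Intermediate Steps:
K = -903/614 (K = 903*(-1/614) = -903/614 ≈ -1.4707)
Y = -210
K + 1154*Y = -903/614 + 1154*(-210) = -903/614 - 242340 = -148797663/614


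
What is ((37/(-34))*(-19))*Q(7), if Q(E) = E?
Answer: 4921/34 ≈ 144.74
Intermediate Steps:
((37/(-34))*(-19))*Q(7) = ((37/(-34))*(-19))*7 = ((37*(-1/34))*(-19))*7 = -37/34*(-19)*7 = (703/34)*7 = 4921/34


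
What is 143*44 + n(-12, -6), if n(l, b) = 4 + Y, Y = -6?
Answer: 6290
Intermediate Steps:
n(l, b) = -2 (n(l, b) = 4 - 6 = -2)
143*44 + n(-12, -6) = 143*44 - 2 = 6292 - 2 = 6290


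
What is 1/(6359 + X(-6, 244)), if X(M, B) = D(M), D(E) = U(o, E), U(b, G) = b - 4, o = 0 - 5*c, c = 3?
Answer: 1/6340 ≈ 0.00015773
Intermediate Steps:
o = -15 (o = 0 - 5*3 = 0 - 15 = -15)
U(b, G) = -4 + b
D(E) = -19 (D(E) = -4 - 15 = -19)
X(M, B) = -19
1/(6359 + X(-6, 244)) = 1/(6359 - 19) = 1/6340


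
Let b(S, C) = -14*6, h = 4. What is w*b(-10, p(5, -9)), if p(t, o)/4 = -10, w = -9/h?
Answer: 189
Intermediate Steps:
w = -9/4 ≈ -2.2500
p(t, o) = -40 (p(t, o) = 4*(-10) = -40)
b(S, C) = -84
w*b(-10, p(5, -9)) = -9/4*(-84) = 189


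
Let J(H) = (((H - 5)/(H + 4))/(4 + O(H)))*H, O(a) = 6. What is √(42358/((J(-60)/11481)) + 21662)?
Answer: I*√294937878170/65 ≈ 8355.1*I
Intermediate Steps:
J(H) = H*(-5 + H)/(10*(4 + H)) (J(H) = (((H - 5)/(H + 4))/(4 + 6))*H = (((-5 + H)/(4 + H))/10)*H = (((-5 + H)/(4 + H))*(⅒))*H = ((-5 + H)/(10*(4 + H)))*H = H*(-5 + H)/(10*(4 + H)))
√(42358/((J(-60)/11481)) + 21662) = √(42358/((((⅒)*(-60)*(-5 - 60)/(4 - 60))/11481)) + 21662) = √(42358/((((⅒)*(-60)*(-65)/(-56))*(1/11481))) + 21662) = √(42358/((((⅒)*(-60)*(-1/56)*(-65))*(1/11481))) + 21662) = √(42358/((-195/28*1/11481)) + 21662) = √(42358/(-65/107156) + 21662) = √(42358*(-107156/65) + 21662) = √(-4538913848/65 + 21662) = √(-4537505818/65) = I*√294937878170/65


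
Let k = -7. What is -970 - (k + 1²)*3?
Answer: -952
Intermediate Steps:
-970 - (k + 1²)*3 = -970 - (-7 + 1²)*3 = -970 - (-7 + 1)*3 = -970 - (-6)*3 = -970 - 1*(-18) = -970 + 18 = -952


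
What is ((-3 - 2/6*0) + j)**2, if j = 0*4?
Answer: 9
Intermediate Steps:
j = 0
((-3 - 2/6*0) + j)**2 = ((-3 - 2/6*0) + 0)**2 = ((-3 - 2*1/6*0) + 0)**2 = ((-3 - 1/3*0) + 0)**2 = ((-3 + 0) + 0)**2 = (-3 + 0)**2 = (-3)**2 = 9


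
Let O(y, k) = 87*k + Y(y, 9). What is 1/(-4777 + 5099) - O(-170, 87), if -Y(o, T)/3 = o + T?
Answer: -2592743/322 ≈ -8052.0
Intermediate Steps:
Y(o, T) = -3*T - 3*o (Y(o, T) = -3*(o + T) = -3*(T + o) = -3*T - 3*o)
O(y, k) = -27 - 3*y + 87*k (O(y, k) = 87*k + (-3*9 - 3*y) = 87*k + (-27 - 3*y) = -27 - 3*y + 87*k)
1/(-4777 + 5099) - O(-170, 87) = 1/(-4777 + 5099) - (-27 - 3*(-170) + 87*87) = 1/322 - (-27 + 510 + 7569) = 1/322 - 1*8052 = 1/322 - 8052 = -2592743/322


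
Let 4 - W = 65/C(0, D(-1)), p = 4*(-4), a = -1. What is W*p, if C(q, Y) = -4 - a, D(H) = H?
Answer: -1232/3 ≈ -410.67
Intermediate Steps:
p = -16
C(q, Y) = -3 (C(q, Y) = -4 - 1*(-1) = -4 + 1 = -3)
W = 77/3 (W = 4 - 65/(-3) = 4 - 65*(-1)/3 = 4 - 1*(-65/3) = 4 + 65/3 = 77/3 ≈ 25.667)
W*p = (77/3)*(-16) = -1232/3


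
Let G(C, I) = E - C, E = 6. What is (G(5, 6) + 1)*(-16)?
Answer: -32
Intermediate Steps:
G(C, I) = 6 - C
(G(5, 6) + 1)*(-16) = ((6 - 1*5) + 1)*(-16) = ((6 - 5) + 1)*(-16) = (1 + 1)*(-16) = 2*(-16) = -32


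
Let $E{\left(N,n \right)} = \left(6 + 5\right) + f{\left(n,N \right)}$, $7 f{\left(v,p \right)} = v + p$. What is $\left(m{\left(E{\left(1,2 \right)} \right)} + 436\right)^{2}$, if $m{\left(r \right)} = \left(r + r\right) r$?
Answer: $\frac{1167178896}{2401} \approx 4.8612 \cdot 10^{5}$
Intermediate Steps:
$f{\left(v,p \right)} = \frac{p}{7} + \frac{v}{7}$ ($f{\left(v,p \right)} = \frac{v + p}{7} = \frac{p + v}{7} = \frac{p}{7} + \frac{v}{7}$)
$E{\left(N,n \right)} = 11 + \frac{N}{7} + \frac{n}{7}$ ($E{\left(N,n \right)} = \left(6 + 5\right) + \left(\frac{N}{7} + \frac{n}{7}\right) = 11 + \left(\frac{N}{7} + \frac{n}{7}\right) = 11 + \frac{N}{7} + \frac{n}{7}$)
$m{\left(r \right)} = 2 r^{2}$ ($m{\left(r \right)} = 2 r r = 2 r^{2}$)
$\left(m{\left(E{\left(1,2 \right)} \right)} + 436\right)^{2} = \left(2 \left(11 + \frac{1}{7} \cdot 1 + \frac{1}{7} \cdot 2\right)^{2} + 436\right)^{2} = \left(2 \left(11 + \frac{1}{7} + \frac{2}{7}\right)^{2} + 436\right)^{2} = \left(2 \left(\frac{80}{7}\right)^{2} + 436\right)^{2} = \left(2 \cdot \frac{6400}{49} + 436\right)^{2} = \left(\frac{12800}{49} + 436\right)^{2} = \left(\frac{34164}{49}\right)^{2} = \frac{1167178896}{2401}$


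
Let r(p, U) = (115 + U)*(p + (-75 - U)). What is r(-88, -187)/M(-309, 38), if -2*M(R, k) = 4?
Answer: 864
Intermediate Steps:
M(R, k) = -2 (M(R, k) = -1/2*4 = -2)
r(p, U) = (115 + U)*(-75 + p - U)
r(-88, -187)/M(-309, 38) = (-8625 - 1*(-187)**2 - 190*(-187) + 115*(-88) - 187*(-88))/(-2) = (-8625 - 1*34969 + 35530 - 10120 + 16456)*(-1/2) = (-8625 - 34969 + 35530 - 10120 + 16456)*(-1/2) = -1728*(-1/2) = 864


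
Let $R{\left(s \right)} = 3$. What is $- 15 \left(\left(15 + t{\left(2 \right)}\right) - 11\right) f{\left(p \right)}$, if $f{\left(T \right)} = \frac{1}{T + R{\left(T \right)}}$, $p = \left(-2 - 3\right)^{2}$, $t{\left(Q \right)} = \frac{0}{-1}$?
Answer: $- \frac{15}{7} \approx -2.1429$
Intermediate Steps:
$t{\left(Q \right)} = 0$ ($t{\left(Q \right)} = 0 \left(-1\right) = 0$)
$p = 25$ ($p = \left(-5\right)^{2} = 25$)
$f{\left(T \right)} = \frac{1}{3 + T}$ ($f{\left(T \right)} = \frac{1}{T + 3} = \frac{1}{3 + T}$)
$- 15 \left(\left(15 + t{\left(2 \right)}\right) - 11\right) f{\left(p \right)} = \frac{\left(-15\right) \left(\left(15 + 0\right) - 11\right)}{3 + 25} = \frac{\left(-15\right) \left(15 - 11\right)}{28} = \left(-15\right) 4 \cdot \frac{1}{28} = \left(-60\right) \frac{1}{28} = - \frac{15}{7}$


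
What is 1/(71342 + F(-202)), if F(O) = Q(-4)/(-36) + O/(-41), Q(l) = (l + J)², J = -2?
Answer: 41/2925183 ≈ 1.4016e-5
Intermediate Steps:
Q(l) = (-2 + l)² (Q(l) = (l - 2)² = (-2 + l)²)
F(O) = -1 - O/41 (F(O) = (-2 - 4)²/(-36) + O/(-41) = (-6)²*(-1/36) + O*(-1/41) = 36*(-1/36) - O/41 = -1 - O/41)
1/(71342 + F(-202)) = 1/(71342 + (-1 - 1/41*(-202))) = 1/(71342 + (-1 + 202/41)) = 1/(71342 + 161/41) = 1/(2925183/41) = 41/2925183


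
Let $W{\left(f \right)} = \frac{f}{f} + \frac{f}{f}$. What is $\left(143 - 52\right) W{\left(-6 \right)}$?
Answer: $182$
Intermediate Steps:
$W{\left(f \right)} = 2$ ($W{\left(f \right)} = 1 + 1 = 2$)
$\left(143 - 52\right) W{\left(-6 \right)} = \left(143 - 52\right) 2 = 91 \cdot 2 = 182$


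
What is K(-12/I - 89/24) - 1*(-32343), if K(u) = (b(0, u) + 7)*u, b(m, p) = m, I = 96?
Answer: 193897/6 ≈ 32316.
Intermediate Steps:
K(u) = 7*u (K(u) = (0 + 7)*u = 7*u)
K(-12/I - 89/24) - 1*(-32343) = 7*(-12/96 - 89/24) - 1*(-32343) = 7*(-12*1/96 - 89*1/24) + 32343 = 7*(-1/8 - 89/24) + 32343 = 7*(-23/6) + 32343 = -161/6 + 32343 = 193897/6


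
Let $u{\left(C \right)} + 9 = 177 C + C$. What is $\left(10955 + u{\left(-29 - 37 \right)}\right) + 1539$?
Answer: $737$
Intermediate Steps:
$u{\left(C \right)} = -9 + 178 C$ ($u{\left(C \right)} = -9 + \left(177 C + C\right) = -9 + 178 C$)
$\left(10955 + u{\left(-29 - 37 \right)}\right) + 1539 = \left(10955 + \left(-9 + 178 \left(-29 - 37\right)\right)\right) + 1539 = \left(10955 + \left(-9 + 178 \left(-66\right)\right)\right) + 1539 = \left(10955 - 11757\right) + 1539 = -802 + 1539 = 737$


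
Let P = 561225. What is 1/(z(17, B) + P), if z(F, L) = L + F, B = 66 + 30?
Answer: 1/561338 ≈ 1.7815e-6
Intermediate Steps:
B = 96
z(F, L) = F + L
1/(z(17, B) + P) = 1/((17 + 96) + 561225) = 1/(113 + 561225) = 1/561338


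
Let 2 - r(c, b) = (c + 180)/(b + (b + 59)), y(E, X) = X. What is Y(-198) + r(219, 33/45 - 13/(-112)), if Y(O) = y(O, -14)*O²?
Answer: -27984754058/50987 ≈ -5.4886e+5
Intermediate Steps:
Y(O) = -14*O²
r(c, b) = 2 - (180 + c)/(59 + 2*b) (r(c, b) = 2 - (c + 180)/(b + (b + 59)) = 2 - (180 + c)/(b + (59 + b)) = 2 - (180 + c)/(59 + 2*b))
Y(-198) + r(219, 33/45 - 13/(-112)) = -14*(-198)² + (-62 - 1*219 + 4*(33/45 - 13/(-112)))/(59 + 2*(33/45 - 13/(-112))) = -14*39204 + (-62 - 219 + 4*(33*(1/45) - 13*(-1/112)))/(59 + 2*(33*(1/45) - 13*(-1/112))) = -548856 + (-62 - 219 + 4*(11/15 + 13/112))/(59 + 2*(11/15 + 13/112)) = -548856 + (-62 - 219 + 4*(1427/1680))/(59 + 2*(1427/1680)) = -548856 + (-62 - 219 + 1427/420)/(59 + 1427/840) = -548856 - 116593/420/(50987/840) = -548856 + (840/50987)*(-116593/420) = -548856 - 233186/50987 = -27984754058/50987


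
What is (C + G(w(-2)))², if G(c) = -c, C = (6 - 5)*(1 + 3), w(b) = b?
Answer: 36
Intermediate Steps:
C = 4 (C = 1*4 = 4)
(C + G(w(-2)))² = (4 - 1*(-2))² = (4 + 2)² = 6² = 36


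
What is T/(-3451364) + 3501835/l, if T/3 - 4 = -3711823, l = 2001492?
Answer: 2148352209674/431742339693 ≈ 4.9760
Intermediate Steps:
T = -11135457 (T = 12 + 3*(-3711823) = 12 - 11135469 = -11135457)
T/(-3451364) + 3501835/l = -11135457/(-3451364) + 3501835/2001492 = -11135457*(-1/3451364) + 3501835*(1/2001492) = 11135457/3451364 + 3501835/2001492 = 2148352209674/431742339693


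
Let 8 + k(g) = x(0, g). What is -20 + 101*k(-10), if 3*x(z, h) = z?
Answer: -828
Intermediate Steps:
x(z, h) = z/3
k(g) = -8 (k(g) = -8 + (1/3)*0 = -8 + 0 = -8)
-20 + 101*k(-10) = -20 + 101*(-8) = -20 - 808 = -828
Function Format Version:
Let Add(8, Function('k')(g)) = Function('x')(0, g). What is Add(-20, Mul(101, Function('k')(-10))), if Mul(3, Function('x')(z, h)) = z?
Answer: -828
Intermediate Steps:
Function('x')(z, h) = Mul(Rational(1, 3), z)
Function('k')(g) = -8 (Function('k')(g) = Add(-8, Mul(Rational(1, 3), 0)) = Add(-8, 0) = -8)
Add(-20, Mul(101, Function('k')(-10))) = Add(-20, Mul(101, -8)) = Add(-20, -808) = -828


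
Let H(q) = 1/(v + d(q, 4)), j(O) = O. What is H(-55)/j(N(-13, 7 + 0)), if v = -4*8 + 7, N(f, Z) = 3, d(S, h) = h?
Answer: -1/63 ≈ -0.015873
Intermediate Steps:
v = -25 (v = -32 + 7 = -25)
H(q) = -1/21 (H(q) = 1/(-25 + 4) = 1/(-21) = -1/21)
H(-55)/j(N(-13, 7 + 0)) = -1/21/3 = -1/21*⅓ = -1/63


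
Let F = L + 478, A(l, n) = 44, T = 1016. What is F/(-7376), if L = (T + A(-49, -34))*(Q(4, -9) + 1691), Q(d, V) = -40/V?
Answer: -8089421/33192 ≈ -243.72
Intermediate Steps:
L = 16174540/9 (L = (1016 + 44)*(-40/(-9) + 1691) = 1060*(-40*(-⅑) + 1691) = 1060*(40/9 + 1691) = 1060*(15259/9) = 16174540/9 ≈ 1.7972e+6)
F = 16178842/9 (F = 16174540/9 + 478 = 16178842/9 ≈ 1.7976e+6)
F/(-7376) = (16178842/9)/(-7376) = (16178842/9)*(-1/7376) = -8089421/33192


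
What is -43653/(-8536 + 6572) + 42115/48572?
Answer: 137689211/5962213 ≈ 23.094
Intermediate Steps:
-43653/(-8536 + 6572) + 42115/48572 = -43653/(-1964) + 42115*(1/48572) = -43653*(-1/1964) + 42115/48572 = 43653/1964 + 42115/48572 = 137689211/5962213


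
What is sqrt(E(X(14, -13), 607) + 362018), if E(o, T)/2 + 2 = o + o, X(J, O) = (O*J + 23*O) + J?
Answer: sqrt(360146) ≈ 600.12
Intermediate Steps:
X(J, O) = J + 23*O + J*O (X(J, O) = (J*O + 23*O) + J = (23*O + J*O) + J = J + 23*O + J*O)
E(o, T) = -4 + 4*o (E(o, T) = -4 + 2*(o + o) = -4 + 2*(2*o) = -4 + 4*o)
sqrt(E(X(14, -13), 607) + 362018) = sqrt((-4 + 4*(14 + 23*(-13) + 14*(-13))) + 362018) = sqrt((-4 + 4*(14 - 299 - 182)) + 362018) = sqrt((-4 + 4*(-467)) + 362018) = sqrt((-4 - 1868) + 362018) = sqrt(-1872 + 362018) = sqrt(360146)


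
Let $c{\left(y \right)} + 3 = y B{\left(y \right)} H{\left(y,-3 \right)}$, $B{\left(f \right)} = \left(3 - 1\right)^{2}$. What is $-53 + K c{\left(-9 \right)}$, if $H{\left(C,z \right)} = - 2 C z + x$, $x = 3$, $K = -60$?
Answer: $-110033$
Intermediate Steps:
$B{\left(f \right)} = 4$ ($B{\left(f \right)} = 2^{2} = 4$)
$H{\left(C,z \right)} = 3 - 2 C z$ ($H{\left(C,z \right)} = - 2 C z + 3 = 3 - 2 C z$)
$c{\left(y \right)} = -3 + 4 y \left(3 + 6 y\right)$ ($c{\left(y \right)} = -3 + y 4 \left(3 - 2 y \left(-3\right)\right) = -3 + 4 y \left(3 + 6 y\right)$)
$-53 + K c{\left(-9 \right)} = -53 - 60 \left(-3 + 12 \left(-9\right) + 24 \left(-9\right)^{2}\right) = -53 - 60 \left(-3 - 108 + 24 \cdot 81\right) = -53 - 60 \left(-3 - 108 + 1944\right) = -53 - 109980 = -110033$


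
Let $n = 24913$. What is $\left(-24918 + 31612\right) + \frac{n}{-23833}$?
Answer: $\frac{159513189}{23833} \approx 6693.0$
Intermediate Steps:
$\left(-24918 + 31612\right) + \frac{n}{-23833} = \left(-24918 + 31612\right) + \frac{24913}{-23833} = 6694 + 24913 \left(- \frac{1}{23833}\right) = 6694 - \frac{24913}{23833} = \frac{159513189}{23833}$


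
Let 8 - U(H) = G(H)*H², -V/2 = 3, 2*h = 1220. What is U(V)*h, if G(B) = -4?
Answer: 92720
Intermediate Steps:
h = 610 (h = (½)*1220 = 610)
V = -6 (V = -2*3 = -6)
U(H) = 8 + 4*H² (U(H) = 8 - (-4)*H² = 8 + 4*H²)
U(V)*h = (8 + 4*(-6)²)*610 = (8 + 4*36)*610 = (8 + 144)*610 = 152*610 = 92720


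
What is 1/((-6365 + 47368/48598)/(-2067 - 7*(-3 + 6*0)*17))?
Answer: 41551290/154639451 ≈ 0.26870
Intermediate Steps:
1/((-6365 + 47368/48598)/(-2067 - 7*(-3 + 6*0)*17)) = 1/((-6365 + 47368*(1/48598))/(-2067 - 7*(-3 + 0)*17)) = 1/((-6365 + 23684/24299)/(-2067 - 7*(-3)*17)) = 1/(-154639451/(24299*(-2067 + 21*17))) = 1/(-154639451/(24299*(-2067 + 357))) = 1/(-154639451/24299/(-1710)) = 1/(-154639451/24299*(-1/1710)) = 1/(154639451/41551290) = 41551290/154639451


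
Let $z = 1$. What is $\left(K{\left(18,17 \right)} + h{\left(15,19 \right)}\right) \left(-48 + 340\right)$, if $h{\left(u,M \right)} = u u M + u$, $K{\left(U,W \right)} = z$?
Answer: $1252972$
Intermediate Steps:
$K{\left(U,W \right)} = 1$
$h{\left(u,M \right)} = u + M u^{2}$ ($h{\left(u,M \right)} = u^{2} M + u = M u^{2} + u = u + M u^{2}$)
$\left(K{\left(18,17 \right)} + h{\left(15,19 \right)}\right) \left(-48 + 340\right) = \left(1 + 15 \left(1 + 19 \cdot 15\right)\right) \left(-48 + 340\right) = \left(1 + 15 \left(1 + 285\right)\right) 292 = \left(1 + 15 \cdot 286\right) 292 = \left(1 + 4290\right) 292 = 4291 \cdot 292 = 1252972$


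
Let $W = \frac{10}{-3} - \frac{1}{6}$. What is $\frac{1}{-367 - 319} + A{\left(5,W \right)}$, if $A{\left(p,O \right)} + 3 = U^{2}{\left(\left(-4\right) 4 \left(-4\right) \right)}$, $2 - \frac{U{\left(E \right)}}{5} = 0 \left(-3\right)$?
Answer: $\frac{66541}{686} \approx 96.999$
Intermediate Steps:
$U{\left(E \right)} = 10$ ($U{\left(E \right)} = 10 - 5 \cdot 0 \left(-3\right) = 10 - 0 = 10 + 0 = 10$)
$W = - \frac{7}{2}$ ($W = 10 \left(- \frac{1}{3}\right) - \frac{1}{6} = - \frac{10}{3} - \frac{1}{6} = - \frac{7}{2} \approx -3.5$)
$A{\left(p,O \right)} = 97$ ($A{\left(p,O \right)} = -3 + 10^{2} = -3 + 100 = 97$)
$\frac{1}{-367 - 319} + A{\left(5,W \right)} = \frac{1}{-367 - 319} + 97 = \frac{1}{-686} + 97 = - \frac{1}{686} + 97 = \frac{66541}{686}$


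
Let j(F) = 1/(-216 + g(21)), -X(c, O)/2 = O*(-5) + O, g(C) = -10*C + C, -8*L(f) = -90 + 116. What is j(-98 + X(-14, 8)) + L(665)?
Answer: -5269/1620 ≈ -3.2525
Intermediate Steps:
L(f) = -13/4 (L(f) = -(-90 + 116)/8 = -⅛*26 = -13/4)
g(C) = -9*C
X(c, O) = 8*O (X(c, O) = -2*(O*(-5) + O) = -2*(-5*O + O) = -(-8)*O = 8*O)
j(F) = -1/405 (j(F) = 1/(-216 - 9*21) = 1/(-216 - 189) = 1/(-405) = -1/405)
j(-98 + X(-14, 8)) + L(665) = -1/405 - 13/4 = -5269/1620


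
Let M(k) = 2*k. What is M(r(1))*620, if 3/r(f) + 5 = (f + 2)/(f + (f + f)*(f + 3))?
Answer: -5580/7 ≈ -797.14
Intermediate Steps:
r(f) = 3/(-5 + (2 + f)/(f + 2*f*(3 + f))) (r(f) = 3/(-5 + (f + 2)/(f + (f + f)*(f + 3))) = 3/(-5 + (2 + f)/(f + (2*f)*(3 + f))) = 3/(-5 + (2 + f)/(f + 2*f*(3 + f))))
M(r(1))*620 = (2*(-3*1*(7 + 2*1)/(-2 + 10*1² + 34*1)))*620 = (2*(-3*1*(7 + 2)/(-2 + 10*1 + 34)))*620 = (2*(-3*1*9/(-2 + 10 + 34)))*620 = (2*(-3*1*9/42))*620 = (2*(-3*1*1/42*9))*620 = (2*(-9/14))*620 = -9/7*620 = -5580/7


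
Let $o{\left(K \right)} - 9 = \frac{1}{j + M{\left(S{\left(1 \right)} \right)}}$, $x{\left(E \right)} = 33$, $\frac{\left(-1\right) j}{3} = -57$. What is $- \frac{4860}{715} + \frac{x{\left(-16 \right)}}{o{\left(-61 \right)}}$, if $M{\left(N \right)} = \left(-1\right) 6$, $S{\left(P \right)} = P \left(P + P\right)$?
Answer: $- \frac{665757}{212498} \approx -3.133$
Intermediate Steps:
$j = 171$ ($j = \left(-3\right) \left(-57\right) = 171$)
$S{\left(P \right)} = 2 P^{2}$ ($S{\left(P \right)} = P 2 P = 2 P^{2}$)
$M{\left(N \right)} = -6$
$o{\left(K \right)} = \frac{1486}{165}$ ($o{\left(K \right)} = 9 + \frac{1}{171 - 6} = 9 + \frac{1}{165} = \frac{1486}{165}$)
$- \frac{4860}{715} + \frac{x{\left(-16 \right)}}{o{\left(-61 \right)}} = - \frac{4860}{715} + \frac{33}{\frac{1486}{165}} = \left(-4860\right) \frac{1}{715} + 33 \cdot \frac{165}{1486} = - \frac{972}{143} + \frac{5445}{1486} = - \frac{665757}{212498}$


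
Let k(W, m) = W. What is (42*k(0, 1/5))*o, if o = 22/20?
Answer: 0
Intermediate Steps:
o = 11/10 (o = 22*(1/20) = 11/10 ≈ 1.1000)
(42*k(0, 1/5))*o = (42*0)*(11/10) = 0*(11/10) = 0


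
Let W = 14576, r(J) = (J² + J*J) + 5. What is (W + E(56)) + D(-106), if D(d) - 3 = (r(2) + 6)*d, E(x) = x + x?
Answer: 12677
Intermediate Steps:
r(J) = 5 + 2*J² (r(J) = (J² + J²) + 5 = 2*J² + 5 = 5 + 2*J²)
E(x) = 2*x
D(d) = 3 + 19*d (D(d) = 3 + ((5 + 2*2²) + 6)*d = 3 + ((5 + 2*4) + 6)*d = 3 + ((5 + 8) + 6)*d = 3 + (13 + 6)*d = 3 + 19*d)
(W + E(56)) + D(-106) = (14576 + 2*56) + (3 + 19*(-106)) = (14576 + 112) + (3 - 2014) = 14688 - 2011 = 12677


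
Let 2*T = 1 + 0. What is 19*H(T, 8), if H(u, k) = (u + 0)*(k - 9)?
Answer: -19/2 ≈ -9.5000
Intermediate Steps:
T = 1/2 (T = (1 + 0)/2 = (1/2)*1 = 1/2 ≈ 0.50000)
H(u, k) = u*(-9 + k)
19*H(T, 8) = 19*((-9 + 8)/2) = 19*((1/2)*(-1)) = 19*(-1/2) = -19/2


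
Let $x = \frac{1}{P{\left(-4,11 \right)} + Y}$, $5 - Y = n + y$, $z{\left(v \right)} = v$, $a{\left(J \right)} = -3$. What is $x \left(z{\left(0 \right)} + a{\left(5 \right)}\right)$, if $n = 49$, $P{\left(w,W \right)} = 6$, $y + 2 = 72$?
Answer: $\frac{1}{36} \approx 0.027778$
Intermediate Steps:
$y = 70$ ($y = -2 + 72 = 70$)
$Y = -114$ ($Y = 5 - \left(49 + 70\right) = 5 - 119 = -114$)
$x = - \frac{1}{108}$ ($x = \frac{1}{6 - 114} = \frac{1}{-108} = - \frac{1}{108} \approx -0.0092593$)
$x \left(z{\left(0 \right)} + a{\left(5 \right)}\right) = - \frac{0 - 3}{108} = \left(- \frac{1}{108}\right) \left(-3\right) = \frac{1}{36}$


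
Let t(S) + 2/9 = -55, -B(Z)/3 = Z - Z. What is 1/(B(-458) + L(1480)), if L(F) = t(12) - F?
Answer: -9/13817 ≈ -0.00065137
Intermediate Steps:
B(Z) = 0 (B(Z) = -3*(Z - Z) = -3*0 = 0)
t(S) = -497/9 (t(S) = -2/9 - 55 = -497/9)
L(F) = -497/9 - F
1/(B(-458) + L(1480)) = 1/(0 + (-497/9 - 1*1480)) = 1/(0 + (-497/9 - 1480)) = 1/(0 - 13817/9) = 1/(-13817/9) = -9/13817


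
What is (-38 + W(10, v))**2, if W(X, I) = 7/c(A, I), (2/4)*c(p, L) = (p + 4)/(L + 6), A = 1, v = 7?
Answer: 83521/100 ≈ 835.21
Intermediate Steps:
c(p, L) = 2*(4 + p)/(6 + L) (c(p, L) = 2*((p + 4)/(L + 6)) = 2*((4 + p)/(6 + L)) = 2*(4 + p)/(6 + L))
W(X, I) = 21/5 + 7*I/10 (W(X, I) = 7/((2*(4 + 1)/(6 + I))) = 7/((2*5/(6 + I))) = 7/((10/(6 + I))) = 7*(3/5 + I/10) = 21/5 + 7*I/10)
(-38 + W(10, v))**2 = (-38 + (21/5 + (7/10)*7))**2 = (-38 + (21/5 + 49/10))**2 = (-38 + 91/10)**2 = (-289/10)**2 = 83521/100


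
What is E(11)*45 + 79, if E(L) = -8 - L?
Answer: -776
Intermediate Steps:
E(11)*45 + 79 = (-8 - 1*11)*45 + 79 = (-8 - 11)*45 + 79 = -19*45 + 79 = -855 + 79 = -776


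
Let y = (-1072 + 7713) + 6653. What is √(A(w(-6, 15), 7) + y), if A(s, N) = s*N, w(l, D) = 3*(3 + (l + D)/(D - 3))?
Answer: √53491/2 ≈ 115.64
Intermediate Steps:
w(l, D) = 9 + 3*(D + l)/(-3 + D) (w(l, D) = 3*(3 + (D + l)/(-3 + D)) = 9 + 3*(D + l)/(-3 + D))
y = 13294 (y = 6641 + 6653 = 13294)
A(s, N) = N*s
√(A(w(-6, 15), 7) + y) = √(7*(3*(-9 - 6 + 4*15)/(-3 + 15)) + 13294) = √(7*(3*(-9 - 6 + 60)/12) + 13294) = √(7*(3*(1/12)*45) + 13294) = √(7*(45/4) + 13294) = √(315/4 + 13294) = √(53491/4) = √53491/2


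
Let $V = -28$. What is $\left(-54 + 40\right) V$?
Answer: $392$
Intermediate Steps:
$\left(-54 + 40\right) V = \left(-54 + 40\right) \left(-28\right) = \left(-14\right) \left(-28\right) = 392$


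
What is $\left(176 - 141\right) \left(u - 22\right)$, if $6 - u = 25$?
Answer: $-1435$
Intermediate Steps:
$u = -19$ ($u = 6 - 25 = -19$)
$\left(176 - 141\right) \left(u - 22\right) = \left(176 - 141\right) \left(-19 - 22\right) = 35 \left(-19 - 22\right) = 35 \left(-41\right) = -1435$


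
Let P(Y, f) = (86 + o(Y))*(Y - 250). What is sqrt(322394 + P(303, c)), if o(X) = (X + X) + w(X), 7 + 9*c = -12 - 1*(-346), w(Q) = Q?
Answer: 3*sqrt(41681) ≈ 612.48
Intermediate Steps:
c = 109/3 (c = -7/9 + (-12 - 1*(-346))/9 = -7/9 + (-12 + 346)/9 = -7/9 + (1/9)*334 = -7/9 + 334/9 = 109/3 ≈ 36.333)
o(X) = 3*X (o(X) = (X + X) + X = 2*X + X = 3*X)
P(Y, f) = (-250 + Y)*(86 + 3*Y) (P(Y, f) = (86 + 3*Y)*(Y - 250) = (86 + 3*Y)*(-250 + Y) = (-250 + Y)*(86 + 3*Y))
sqrt(322394 + P(303, c)) = sqrt(322394 + (-21500 - 664*303 + 3*303**2)) = sqrt(322394 + (-21500 - 201192 + 3*91809)) = sqrt(322394 + (-21500 - 201192 + 275427)) = sqrt(322394 + 52735) = sqrt(375129) = 3*sqrt(41681)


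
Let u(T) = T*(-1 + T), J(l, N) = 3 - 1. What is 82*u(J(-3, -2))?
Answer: 164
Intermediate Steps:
J(l, N) = 2
82*u(J(-3, -2)) = 82*(2*(-1 + 2)) = 82*(2*1) = 82*2 = 164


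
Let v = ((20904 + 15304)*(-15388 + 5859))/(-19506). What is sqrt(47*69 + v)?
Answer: sqrt(1990996877235)/9753 ≈ 144.68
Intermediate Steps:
v = 172513016/9753 (v = (36208*(-9529))*(-1/19506) = -345026032*(-1/19506) = 172513016/9753 ≈ 17688.)
sqrt(47*69 + v) = sqrt(47*69 + 172513016/9753) = sqrt(3243 + 172513016/9753) = sqrt(204141995/9753) = sqrt(1990996877235)/9753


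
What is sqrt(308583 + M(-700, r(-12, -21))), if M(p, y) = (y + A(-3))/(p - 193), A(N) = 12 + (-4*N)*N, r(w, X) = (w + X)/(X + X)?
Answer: sqrt(48231528197482)/12502 ≈ 555.50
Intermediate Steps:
r(w, X) = (X + w)/(2*X) (r(w, X) = (X + w)/((2*X)) = (X + w)*(1/(2*X)) = (X + w)/(2*X))
A(N) = 12 - 4*N**2
M(p, y) = (-24 + y)/(-193 + p) (M(p, y) = (y + (12 - 4*(-3)**2))/(p - 193) = (y + (12 - 4*9))/(-193 + p) = (y + (12 - 36))/(-193 + p) = (y - 24)/(-193 + p) = (-24 + y)/(-193 + p))
sqrt(308583 + M(-700, r(-12, -21))) = sqrt(308583 + (-24 + (1/2)*(-21 - 12)/(-21))/(-193 - 700)) = sqrt(308583 + (-24 + (1/2)*(-1/21)*(-33))/(-893)) = sqrt(308583 - (-24 + 11/14)/893) = sqrt(308583 - 1/893*(-325/14)) = sqrt(308583 + 325/12502) = sqrt(3857904991/12502) = sqrt(48231528197482)/12502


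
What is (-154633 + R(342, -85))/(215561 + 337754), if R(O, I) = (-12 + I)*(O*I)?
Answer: 2665157/553315 ≈ 4.8167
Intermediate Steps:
R(O, I) = I*O*(-12 + I) (R(O, I) = (-12 + I)*(I*O) = I*O*(-12 + I))
(-154633 + R(342, -85))/(215561 + 337754) = (-154633 - 85*342*(-12 - 85))/(215561 + 337754) = (-154633 - 85*342*(-97))/553315 = (-154633 + 2819790)*(1/553315) = 2665157*(1/553315) = 2665157/553315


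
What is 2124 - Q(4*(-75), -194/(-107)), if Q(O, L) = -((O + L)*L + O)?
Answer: 14693212/11449 ≈ 1283.4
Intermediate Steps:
Q(O, L) = -O - L*(L + O) (Q(O, L) = -((L + O)*L + O) = -(L*(L + O) + O) = -(O + L*(L + O)) = -O - L*(L + O))
2124 - Q(4*(-75), -194/(-107)) = 2124 - (-4*(-75) - (-194/(-107))**2 - (-194/(-107))*4*(-75)) = 2124 - (-1*(-300) - (-194*(-1/107))**2 - 1*(-194*(-1/107))*(-300)) = 2124 - (300 - (194/107)**2 - 1*194/107*(-300)) = 2124 - (300 - 1*37636/11449 + 58200/107) = 2124 - (300 - 37636/11449 + 58200/107) = 2124 - 1*9624464/11449 = 2124 - 9624464/11449 = 14693212/11449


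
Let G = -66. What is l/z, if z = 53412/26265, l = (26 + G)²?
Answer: 3502000/4451 ≈ 786.79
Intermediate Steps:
l = 1600 (l = (26 - 66)² = (-40)² = 1600)
z = 17804/8755 (z = 53412*(1/26265) = 17804/8755 ≈ 2.0336)
l/z = 1600/(17804/8755) = 1600*(8755/17804) = 3502000/4451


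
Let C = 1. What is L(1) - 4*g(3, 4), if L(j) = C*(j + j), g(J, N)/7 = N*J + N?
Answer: -446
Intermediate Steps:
g(J, N) = 7*N + 7*J*N (g(J, N) = 7*(N*J + N) = 7*(J*N + N) = 7*(N + J*N) = 7*N + 7*J*N)
L(j) = 2*j (L(j) = 1*(j + j) = 1*(2*j) = 2*j)
L(1) - 4*g(3, 4) = 2*1 - 28*4*(1 + 3) = 2 - 28*4*4 = 2 - 4*112 = 2 - 448 = -446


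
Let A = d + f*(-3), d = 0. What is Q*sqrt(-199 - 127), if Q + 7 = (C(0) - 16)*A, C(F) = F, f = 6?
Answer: 281*I*sqrt(326) ≈ 5073.6*I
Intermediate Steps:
A = -18 (A = 0 + 6*(-3) = 0 - 18 = -18)
Q = 281 (Q = -7 + (0 - 16)*(-18) = -7 - 16*(-18) = -7 + 288 = 281)
Q*sqrt(-199 - 127) = 281*sqrt(-199 - 127) = 281*sqrt(-326) = 281*(I*sqrt(326)) = 281*I*sqrt(326)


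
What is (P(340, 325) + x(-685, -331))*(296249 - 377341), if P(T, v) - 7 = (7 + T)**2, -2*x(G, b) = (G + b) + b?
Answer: -9819389734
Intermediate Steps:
x(G, b) = -b - G/2 (x(G, b) = -((G + b) + b)/2 = -(G + 2*b)/2 = -b - G/2)
P(T, v) = 7 + (7 + T)**2
(P(340, 325) + x(-685, -331))*(296249 - 377341) = ((7 + (7 + 340)**2) + (-1*(-331) - 1/2*(-685)))*(296249 - 377341) = ((7 + 347**2) + (331 + 685/2))*(-81092) = ((7 + 120409) + 1347/2)*(-81092) = (120416 + 1347/2)*(-81092) = (242179/2)*(-81092) = -9819389734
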